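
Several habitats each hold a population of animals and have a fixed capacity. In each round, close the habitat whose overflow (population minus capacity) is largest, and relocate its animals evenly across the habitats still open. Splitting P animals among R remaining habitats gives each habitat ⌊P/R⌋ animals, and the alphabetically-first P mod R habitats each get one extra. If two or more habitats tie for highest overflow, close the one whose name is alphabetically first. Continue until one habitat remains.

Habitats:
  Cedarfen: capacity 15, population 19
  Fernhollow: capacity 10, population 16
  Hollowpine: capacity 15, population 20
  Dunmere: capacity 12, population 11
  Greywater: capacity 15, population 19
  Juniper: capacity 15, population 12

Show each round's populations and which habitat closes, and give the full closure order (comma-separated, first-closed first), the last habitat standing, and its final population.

Round 1: Cedarfen=19 Dunmere=11 Fernhollow=16 Greywater=19 Hollowpine=20 Juniper=12 → close Fernhollow (overflow 6)
  16÷5 = 3 each, +1 to first 1
Round 2: Cedarfen=23 Dunmere=14 Greywater=22 Hollowpine=23 Juniper=15 → close Cedarfen (overflow 8)
  23÷4 = 5 each, +1 to first 3
Round 3: Dunmere=20 Greywater=28 Hollowpine=29 Juniper=20 → close Hollowpine (overflow 14)
  29÷3 = 9 each, +1 to first 2
Round 4: Dunmere=30 Greywater=38 Juniper=29 → close Greywater (overflow 23)
  38÷2 = 19 each, +1 to first 0
Round 5: Dunmere=49 Juniper=48 → close Dunmere (overflow 37)
  49÷1 = 49 each, +1 to first 0

Closure order: Fernhollow, Cedarfen, Hollowpine, Greywater, Dunmere
Last habitat: Juniper with 97 animals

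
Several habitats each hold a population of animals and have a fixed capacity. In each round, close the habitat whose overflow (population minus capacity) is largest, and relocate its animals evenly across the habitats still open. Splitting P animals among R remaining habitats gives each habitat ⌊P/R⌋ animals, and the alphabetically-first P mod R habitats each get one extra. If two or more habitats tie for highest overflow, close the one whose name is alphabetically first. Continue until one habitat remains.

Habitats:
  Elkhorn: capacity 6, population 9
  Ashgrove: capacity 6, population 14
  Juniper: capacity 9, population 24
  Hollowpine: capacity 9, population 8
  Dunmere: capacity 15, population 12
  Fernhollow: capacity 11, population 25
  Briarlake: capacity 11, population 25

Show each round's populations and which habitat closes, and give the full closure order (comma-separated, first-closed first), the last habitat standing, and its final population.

Round 1: Ashgrove=14 Briarlake=25 Dunmere=12 Elkhorn=9 Fernhollow=25 Hollowpine=8 Juniper=24 → close Juniper (overflow 15)
  24÷6 = 4 each, +1 to first 0
Round 2: Ashgrove=18 Briarlake=29 Dunmere=16 Elkhorn=13 Fernhollow=29 Hollowpine=12 → close Briarlake (overflow 18)
  29÷5 = 5 each, +1 to first 4
Round 3: Ashgrove=24 Dunmere=22 Elkhorn=19 Fernhollow=35 Hollowpine=17 → close Fernhollow (overflow 24)
  35÷4 = 8 each, +1 to first 3
Round 4: Ashgrove=33 Dunmere=31 Elkhorn=28 Hollowpine=25 → close Ashgrove (overflow 27)
  33÷3 = 11 each, +1 to first 0
Round 5: Dunmere=42 Elkhorn=39 Hollowpine=36 → close Elkhorn (overflow 33)
  39÷2 = 19 each, +1 to first 1
Round 6: Dunmere=62 Hollowpine=55 → close Dunmere (overflow 47)
  62÷1 = 62 each, +1 to first 0

Closure order: Juniper, Briarlake, Fernhollow, Ashgrove, Elkhorn, Dunmere
Last habitat: Hollowpine with 117 animals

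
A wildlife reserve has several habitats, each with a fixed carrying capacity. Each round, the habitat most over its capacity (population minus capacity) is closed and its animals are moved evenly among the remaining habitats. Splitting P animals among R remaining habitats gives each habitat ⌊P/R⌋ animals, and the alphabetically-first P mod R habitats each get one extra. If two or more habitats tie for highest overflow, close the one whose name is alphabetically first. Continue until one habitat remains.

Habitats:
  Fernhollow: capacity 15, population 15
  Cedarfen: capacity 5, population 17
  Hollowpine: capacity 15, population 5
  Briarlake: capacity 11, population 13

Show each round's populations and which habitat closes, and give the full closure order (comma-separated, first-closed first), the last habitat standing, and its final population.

Round 1: Briarlake=13 Cedarfen=17 Fernhollow=15 Hollowpine=5 → close Cedarfen (overflow 12)
  17÷3 = 5 each, +1 to first 2
Round 2: Briarlake=19 Fernhollow=21 Hollowpine=10 → close Briarlake (overflow 8)
  19÷2 = 9 each, +1 to first 1
Round 3: Fernhollow=31 Hollowpine=19 → close Fernhollow (overflow 16)
  31÷1 = 31 each, +1 to first 0

Closure order: Cedarfen, Briarlake, Fernhollow
Last habitat: Hollowpine with 50 animals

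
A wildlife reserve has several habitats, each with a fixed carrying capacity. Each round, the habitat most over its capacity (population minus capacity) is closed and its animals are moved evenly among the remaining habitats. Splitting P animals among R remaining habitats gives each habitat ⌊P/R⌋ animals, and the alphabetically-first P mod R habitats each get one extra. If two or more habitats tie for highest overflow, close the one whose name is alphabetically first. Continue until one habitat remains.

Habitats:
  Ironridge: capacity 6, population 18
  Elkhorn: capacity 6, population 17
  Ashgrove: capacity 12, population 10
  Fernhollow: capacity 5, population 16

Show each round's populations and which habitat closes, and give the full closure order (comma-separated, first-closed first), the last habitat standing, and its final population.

Closure order: Ironridge, Elkhorn, Fernhollow
Last habitat: Ashgrove with 61 animals

Round 1: Ashgrove=10 Elkhorn=17 Fernhollow=16 Ironridge=18 → close Ironridge (overflow 12)
  18÷3 = 6 each, +1 to first 0
Round 2: Ashgrove=16 Elkhorn=23 Fernhollow=22 → close Elkhorn (overflow 17)
  23÷2 = 11 each, +1 to first 1
Round 3: Ashgrove=28 Fernhollow=33 → close Fernhollow (overflow 28)
  33÷1 = 33 each, +1 to first 0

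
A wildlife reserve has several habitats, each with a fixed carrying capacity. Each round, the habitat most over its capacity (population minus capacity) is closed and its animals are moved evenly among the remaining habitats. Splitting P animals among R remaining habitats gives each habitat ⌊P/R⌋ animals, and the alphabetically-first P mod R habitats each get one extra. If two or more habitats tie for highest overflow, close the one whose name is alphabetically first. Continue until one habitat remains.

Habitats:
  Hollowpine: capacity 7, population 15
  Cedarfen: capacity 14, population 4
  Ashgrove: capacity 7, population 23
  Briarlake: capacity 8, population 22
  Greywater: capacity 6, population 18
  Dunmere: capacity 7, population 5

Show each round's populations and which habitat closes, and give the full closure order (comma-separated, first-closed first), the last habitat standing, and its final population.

Round 1: Ashgrove=23 Briarlake=22 Cedarfen=4 Dunmere=5 Greywater=18 Hollowpine=15 → close Ashgrove (overflow 16)
  23÷5 = 4 each, +1 to first 3
Round 2: Briarlake=27 Cedarfen=9 Dunmere=10 Greywater=22 Hollowpine=19 → close Briarlake (overflow 19)
  27÷4 = 6 each, +1 to first 3
Round 3: Cedarfen=16 Dunmere=17 Greywater=29 Hollowpine=25 → close Greywater (overflow 23)
  29÷3 = 9 each, +1 to first 2
Round 4: Cedarfen=26 Dunmere=27 Hollowpine=34 → close Hollowpine (overflow 27)
  34÷2 = 17 each, +1 to first 0
Round 5: Cedarfen=43 Dunmere=44 → close Dunmere (overflow 37)
  44÷1 = 44 each, +1 to first 0

Closure order: Ashgrove, Briarlake, Greywater, Hollowpine, Dunmere
Last habitat: Cedarfen with 87 animals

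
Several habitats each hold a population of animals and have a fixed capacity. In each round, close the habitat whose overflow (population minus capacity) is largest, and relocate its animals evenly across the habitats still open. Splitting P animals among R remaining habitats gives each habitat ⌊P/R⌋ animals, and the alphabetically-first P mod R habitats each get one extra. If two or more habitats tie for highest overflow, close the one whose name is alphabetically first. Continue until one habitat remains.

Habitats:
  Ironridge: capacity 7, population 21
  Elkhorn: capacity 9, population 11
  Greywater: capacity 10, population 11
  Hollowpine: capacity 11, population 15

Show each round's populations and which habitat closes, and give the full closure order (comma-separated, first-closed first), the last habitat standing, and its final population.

Closure order: Ironridge, Hollowpine, Elkhorn
Last habitat: Greywater with 58 animals

Round 1: Elkhorn=11 Greywater=11 Hollowpine=15 Ironridge=21 → close Ironridge (overflow 14)
  21÷3 = 7 each, +1 to first 0
Round 2: Elkhorn=18 Greywater=18 Hollowpine=22 → close Hollowpine (overflow 11)
  22÷2 = 11 each, +1 to first 0
Round 3: Elkhorn=29 Greywater=29 → close Elkhorn (overflow 20)
  29÷1 = 29 each, +1 to first 0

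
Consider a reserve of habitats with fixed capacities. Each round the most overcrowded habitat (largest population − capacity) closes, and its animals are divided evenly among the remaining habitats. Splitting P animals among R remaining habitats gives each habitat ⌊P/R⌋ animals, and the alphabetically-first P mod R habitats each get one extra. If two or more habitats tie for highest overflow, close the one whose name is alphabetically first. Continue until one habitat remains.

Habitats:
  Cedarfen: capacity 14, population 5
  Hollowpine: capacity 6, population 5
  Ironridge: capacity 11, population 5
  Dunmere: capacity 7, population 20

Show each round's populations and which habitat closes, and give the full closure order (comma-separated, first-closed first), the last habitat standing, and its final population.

Round 1: Cedarfen=5 Dunmere=20 Hollowpine=5 Ironridge=5 → close Dunmere (overflow 13)
  20÷3 = 6 each, +1 to first 2
Round 2: Cedarfen=12 Hollowpine=12 Ironridge=11 → close Hollowpine (overflow 6)
  12÷2 = 6 each, +1 to first 0
Round 3: Cedarfen=18 Ironridge=17 → close Ironridge (overflow 6)
  17÷1 = 17 each, +1 to first 0

Closure order: Dunmere, Hollowpine, Ironridge
Last habitat: Cedarfen with 35 animals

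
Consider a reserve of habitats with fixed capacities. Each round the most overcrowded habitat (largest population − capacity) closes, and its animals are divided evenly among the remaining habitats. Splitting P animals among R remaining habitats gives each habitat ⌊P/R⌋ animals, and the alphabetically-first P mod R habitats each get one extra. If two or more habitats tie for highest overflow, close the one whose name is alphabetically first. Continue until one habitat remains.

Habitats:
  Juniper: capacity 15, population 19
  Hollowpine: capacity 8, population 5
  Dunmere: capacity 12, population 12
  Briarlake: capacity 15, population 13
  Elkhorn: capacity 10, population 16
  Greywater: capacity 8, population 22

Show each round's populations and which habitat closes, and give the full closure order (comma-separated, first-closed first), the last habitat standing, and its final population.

Closure order: Greywater, Elkhorn, Juniper, Dunmere, Briarlake
Last habitat: Hollowpine with 87 animals

Round 1: Briarlake=13 Dunmere=12 Elkhorn=16 Greywater=22 Hollowpine=5 Juniper=19 → close Greywater (overflow 14)
  22÷5 = 4 each, +1 to first 2
Round 2: Briarlake=18 Dunmere=17 Elkhorn=20 Hollowpine=9 Juniper=23 → close Elkhorn (overflow 10)
  20÷4 = 5 each, +1 to first 0
Round 3: Briarlake=23 Dunmere=22 Hollowpine=14 Juniper=28 → close Juniper (overflow 13)
  28÷3 = 9 each, +1 to first 1
Round 4: Briarlake=33 Dunmere=31 Hollowpine=23 → close Dunmere (overflow 19)
  31÷2 = 15 each, +1 to first 1
Round 5: Briarlake=49 Hollowpine=38 → close Briarlake (overflow 34)
  49÷1 = 49 each, +1 to first 0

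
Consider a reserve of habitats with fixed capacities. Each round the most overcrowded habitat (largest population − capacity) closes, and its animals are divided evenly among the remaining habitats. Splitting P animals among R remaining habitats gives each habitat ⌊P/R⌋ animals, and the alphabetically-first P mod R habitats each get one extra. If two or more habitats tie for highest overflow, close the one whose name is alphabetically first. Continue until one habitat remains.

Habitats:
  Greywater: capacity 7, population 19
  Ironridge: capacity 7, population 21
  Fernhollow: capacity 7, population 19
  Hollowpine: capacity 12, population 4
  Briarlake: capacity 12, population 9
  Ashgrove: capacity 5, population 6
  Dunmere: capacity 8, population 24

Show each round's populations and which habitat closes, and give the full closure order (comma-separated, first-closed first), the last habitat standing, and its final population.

Round 1: Ashgrove=6 Briarlake=9 Dunmere=24 Fernhollow=19 Greywater=19 Hollowpine=4 Ironridge=21 → close Dunmere (overflow 16)
  24÷6 = 4 each, +1 to first 0
Round 2: Ashgrove=10 Briarlake=13 Fernhollow=23 Greywater=23 Hollowpine=8 Ironridge=25 → close Ironridge (overflow 18)
  25÷5 = 5 each, +1 to first 0
Round 3: Ashgrove=15 Briarlake=18 Fernhollow=28 Greywater=28 Hollowpine=13 → close Fernhollow (overflow 21)
  28÷4 = 7 each, +1 to first 0
Round 4: Ashgrove=22 Briarlake=25 Greywater=35 Hollowpine=20 → close Greywater (overflow 28)
  35÷3 = 11 each, +1 to first 2
Round 5: Ashgrove=34 Briarlake=37 Hollowpine=31 → close Ashgrove (overflow 29)
  34÷2 = 17 each, +1 to first 0
Round 6: Briarlake=54 Hollowpine=48 → close Briarlake (overflow 42)
  54÷1 = 54 each, +1 to first 0

Closure order: Dunmere, Ironridge, Fernhollow, Greywater, Ashgrove, Briarlake
Last habitat: Hollowpine with 102 animals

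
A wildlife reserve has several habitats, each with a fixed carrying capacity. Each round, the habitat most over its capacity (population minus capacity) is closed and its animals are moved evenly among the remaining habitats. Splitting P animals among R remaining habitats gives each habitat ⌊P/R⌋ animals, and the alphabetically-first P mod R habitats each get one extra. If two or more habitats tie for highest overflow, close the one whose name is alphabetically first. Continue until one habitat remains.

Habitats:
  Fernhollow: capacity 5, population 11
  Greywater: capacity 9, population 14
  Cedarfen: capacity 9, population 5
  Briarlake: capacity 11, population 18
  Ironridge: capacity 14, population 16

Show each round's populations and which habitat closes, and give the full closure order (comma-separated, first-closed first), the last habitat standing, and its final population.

Round 1: Briarlake=18 Cedarfen=5 Fernhollow=11 Greywater=14 Ironridge=16 → close Briarlake (overflow 7)
  18÷4 = 4 each, +1 to first 2
Round 2: Cedarfen=10 Fernhollow=16 Greywater=18 Ironridge=20 → close Fernhollow (overflow 11)
  16÷3 = 5 each, +1 to first 1
Round 3: Cedarfen=16 Greywater=23 Ironridge=25 → close Greywater (overflow 14)
  23÷2 = 11 each, +1 to first 1
Round 4: Cedarfen=28 Ironridge=36 → close Ironridge (overflow 22)
  36÷1 = 36 each, +1 to first 0

Closure order: Briarlake, Fernhollow, Greywater, Ironridge
Last habitat: Cedarfen with 64 animals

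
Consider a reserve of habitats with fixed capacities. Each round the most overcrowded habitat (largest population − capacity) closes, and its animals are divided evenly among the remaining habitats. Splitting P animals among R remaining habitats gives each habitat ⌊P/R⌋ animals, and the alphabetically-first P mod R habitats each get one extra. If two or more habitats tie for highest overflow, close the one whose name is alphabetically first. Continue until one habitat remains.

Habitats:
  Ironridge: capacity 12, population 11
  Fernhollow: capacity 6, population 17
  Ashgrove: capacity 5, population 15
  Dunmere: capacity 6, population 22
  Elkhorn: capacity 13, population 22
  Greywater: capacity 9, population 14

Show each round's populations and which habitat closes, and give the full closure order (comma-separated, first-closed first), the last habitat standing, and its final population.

Round 1: Ashgrove=15 Dunmere=22 Elkhorn=22 Fernhollow=17 Greywater=14 Ironridge=11 → close Dunmere (overflow 16)
  22÷5 = 4 each, +1 to first 2
Round 2: Ashgrove=20 Elkhorn=27 Fernhollow=21 Greywater=18 Ironridge=15 → close Ashgrove (overflow 15)
  20÷4 = 5 each, +1 to first 0
Round 3: Elkhorn=32 Fernhollow=26 Greywater=23 Ironridge=20 → close Fernhollow (overflow 20)
  26÷3 = 8 each, +1 to first 2
Round 4: Elkhorn=41 Greywater=32 Ironridge=28 → close Elkhorn (overflow 28)
  41÷2 = 20 each, +1 to first 1
Round 5: Greywater=53 Ironridge=48 → close Greywater (overflow 44)
  53÷1 = 53 each, +1 to first 0

Closure order: Dunmere, Ashgrove, Fernhollow, Elkhorn, Greywater
Last habitat: Ironridge with 101 animals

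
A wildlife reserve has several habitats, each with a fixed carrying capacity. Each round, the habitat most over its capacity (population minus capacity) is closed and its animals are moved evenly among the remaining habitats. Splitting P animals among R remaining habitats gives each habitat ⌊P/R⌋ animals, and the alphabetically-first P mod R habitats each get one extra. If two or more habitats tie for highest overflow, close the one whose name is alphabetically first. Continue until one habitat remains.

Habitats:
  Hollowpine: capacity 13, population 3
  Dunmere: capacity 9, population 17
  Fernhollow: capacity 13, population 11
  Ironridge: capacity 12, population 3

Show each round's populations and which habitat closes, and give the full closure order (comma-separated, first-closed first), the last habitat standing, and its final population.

Round 1: Dunmere=17 Fernhollow=11 Hollowpine=3 Ironridge=3 → close Dunmere (overflow 8)
  17÷3 = 5 each, +1 to first 2
Round 2: Fernhollow=17 Hollowpine=9 Ironridge=8 → close Fernhollow (overflow 4)
  17÷2 = 8 each, +1 to first 1
Round 3: Hollowpine=18 Ironridge=16 → close Hollowpine (overflow 5)
  18÷1 = 18 each, +1 to first 0

Closure order: Dunmere, Fernhollow, Hollowpine
Last habitat: Ironridge with 34 animals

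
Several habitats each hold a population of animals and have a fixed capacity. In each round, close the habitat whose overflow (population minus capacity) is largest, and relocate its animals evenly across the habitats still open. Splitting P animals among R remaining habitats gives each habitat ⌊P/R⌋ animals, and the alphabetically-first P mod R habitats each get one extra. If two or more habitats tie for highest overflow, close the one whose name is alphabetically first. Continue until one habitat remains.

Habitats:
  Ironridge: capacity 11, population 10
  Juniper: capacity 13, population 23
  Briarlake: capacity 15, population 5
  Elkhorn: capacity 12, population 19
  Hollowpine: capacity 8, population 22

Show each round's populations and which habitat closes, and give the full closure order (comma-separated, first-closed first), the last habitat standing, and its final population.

Closure order: Hollowpine, Juniper, Elkhorn, Ironridge
Last habitat: Briarlake with 79 animals

Round 1: Briarlake=5 Elkhorn=19 Hollowpine=22 Ironridge=10 Juniper=23 → close Hollowpine (overflow 14)
  22÷4 = 5 each, +1 to first 2
Round 2: Briarlake=11 Elkhorn=25 Ironridge=15 Juniper=28 → close Juniper (overflow 15)
  28÷3 = 9 each, +1 to first 1
Round 3: Briarlake=21 Elkhorn=34 Ironridge=24 → close Elkhorn (overflow 22)
  34÷2 = 17 each, +1 to first 0
Round 4: Briarlake=38 Ironridge=41 → close Ironridge (overflow 30)
  41÷1 = 41 each, +1 to first 0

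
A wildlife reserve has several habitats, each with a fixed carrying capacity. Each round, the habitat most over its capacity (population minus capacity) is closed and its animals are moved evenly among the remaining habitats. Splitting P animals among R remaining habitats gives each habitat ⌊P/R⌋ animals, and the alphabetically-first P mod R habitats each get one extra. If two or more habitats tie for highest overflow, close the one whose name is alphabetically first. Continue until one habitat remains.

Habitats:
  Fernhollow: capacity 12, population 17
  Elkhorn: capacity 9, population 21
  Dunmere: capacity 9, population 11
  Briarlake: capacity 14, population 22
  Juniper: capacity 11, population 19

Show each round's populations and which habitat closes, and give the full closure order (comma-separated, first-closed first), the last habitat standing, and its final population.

Closure order: Elkhorn, Briarlake, Juniper, Fernhollow
Last habitat: Dunmere with 90 animals

Round 1: Briarlake=22 Dunmere=11 Elkhorn=21 Fernhollow=17 Juniper=19 → close Elkhorn (overflow 12)
  21÷4 = 5 each, +1 to first 1
Round 2: Briarlake=28 Dunmere=16 Fernhollow=22 Juniper=24 → close Briarlake (overflow 14)
  28÷3 = 9 each, +1 to first 1
Round 3: Dunmere=26 Fernhollow=31 Juniper=33 → close Juniper (overflow 22)
  33÷2 = 16 each, +1 to first 1
Round 4: Dunmere=43 Fernhollow=47 → close Fernhollow (overflow 35)
  47÷1 = 47 each, +1 to first 0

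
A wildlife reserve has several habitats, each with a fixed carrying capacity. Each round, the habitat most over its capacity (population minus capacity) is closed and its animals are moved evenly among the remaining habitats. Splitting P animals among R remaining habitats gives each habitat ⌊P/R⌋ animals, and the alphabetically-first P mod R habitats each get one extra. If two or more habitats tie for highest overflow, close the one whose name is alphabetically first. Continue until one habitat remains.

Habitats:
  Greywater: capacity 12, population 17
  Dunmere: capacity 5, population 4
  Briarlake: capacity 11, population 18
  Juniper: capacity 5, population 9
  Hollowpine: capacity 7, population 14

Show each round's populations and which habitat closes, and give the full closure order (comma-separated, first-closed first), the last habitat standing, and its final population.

Closure order: Briarlake, Hollowpine, Greywater, Juniper
Last habitat: Dunmere with 62 animals

Round 1: Briarlake=18 Dunmere=4 Greywater=17 Hollowpine=14 Juniper=9 → close Briarlake (overflow 7)
  18÷4 = 4 each, +1 to first 2
Round 2: Dunmere=9 Greywater=22 Hollowpine=18 Juniper=13 → close Hollowpine (overflow 11)
  18÷3 = 6 each, +1 to first 0
Round 3: Dunmere=15 Greywater=28 Juniper=19 → close Greywater (overflow 16)
  28÷2 = 14 each, +1 to first 0
Round 4: Dunmere=29 Juniper=33 → close Juniper (overflow 28)
  33÷1 = 33 each, +1 to first 0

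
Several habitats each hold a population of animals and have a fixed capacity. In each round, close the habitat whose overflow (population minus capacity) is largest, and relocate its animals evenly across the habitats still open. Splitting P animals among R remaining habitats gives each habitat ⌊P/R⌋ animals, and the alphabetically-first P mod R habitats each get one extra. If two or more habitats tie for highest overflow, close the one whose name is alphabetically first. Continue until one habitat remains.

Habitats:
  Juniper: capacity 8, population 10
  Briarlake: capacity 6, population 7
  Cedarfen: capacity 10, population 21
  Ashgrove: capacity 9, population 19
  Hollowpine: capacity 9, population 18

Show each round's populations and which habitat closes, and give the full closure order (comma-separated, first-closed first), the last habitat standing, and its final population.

Round 1: Ashgrove=19 Briarlake=7 Cedarfen=21 Hollowpine=18 Juniper=10 → close Cedarfen (overflow 11)
  21÷4 = 5 each, +1 to first 1
Round 2: Ashgrove=25 Briarlake=12 Hollowpine=23 Juniper=15 → close Ashgrove (overflow 16)
  25÷3 = 8 each, +1 to first 1
Round 3: Briarlake=21 Hollowpine=31 Juniper=23 → close Hollowpine (overflow 22)
  31÷2 = 15 each, +1 to first 1
Round 4: Briarlake=37 Juniper=38 → close Briarlake (overflow 31)
  37÷1 = 37 each, +1 to first 0

Closure order: Cedarfen, Ashgrove, Hollowpine, Briarlake
Last habitat: Juniper with 75 animals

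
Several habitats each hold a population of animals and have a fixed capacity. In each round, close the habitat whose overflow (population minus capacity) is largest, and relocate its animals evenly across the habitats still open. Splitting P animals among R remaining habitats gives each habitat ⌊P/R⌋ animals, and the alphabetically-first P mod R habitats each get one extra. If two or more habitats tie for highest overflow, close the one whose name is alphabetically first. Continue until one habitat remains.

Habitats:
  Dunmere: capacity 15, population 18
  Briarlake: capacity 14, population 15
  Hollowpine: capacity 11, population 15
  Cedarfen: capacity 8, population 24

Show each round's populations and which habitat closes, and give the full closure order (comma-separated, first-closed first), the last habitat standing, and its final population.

Closure order: Cedarfen, Hollowpine, Dunmere
Last habitat: Briarlake with 72 animals

Round 1: Briarlake=15 Cedarfen=24 Dunmere=18 Hollowpine=15 → close Cedarfen (overflow 16)
  24÷3 = 8 each, +1 to first 0
Round 2: Briarlake=23 Dunmere=26 Hollowpine=23 → close Hollowpine (overflow 12)
  23÷2 = 11 each, +1 to first 1
Round 3: Briarlake=35 Dunmere=37 → close Dunmere (overflow 22)
  37÷1 = 37 each, +1 to first 0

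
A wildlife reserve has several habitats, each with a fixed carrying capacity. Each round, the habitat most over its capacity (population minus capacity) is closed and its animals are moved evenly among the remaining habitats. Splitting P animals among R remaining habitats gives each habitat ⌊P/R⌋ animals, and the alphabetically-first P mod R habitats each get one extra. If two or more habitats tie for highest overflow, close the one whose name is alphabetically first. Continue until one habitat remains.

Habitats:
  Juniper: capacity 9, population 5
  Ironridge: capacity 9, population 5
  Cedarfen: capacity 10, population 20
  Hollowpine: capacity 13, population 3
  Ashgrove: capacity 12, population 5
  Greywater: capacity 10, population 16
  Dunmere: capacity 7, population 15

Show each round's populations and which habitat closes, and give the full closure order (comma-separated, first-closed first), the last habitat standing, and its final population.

Round 1: Ashgrove=5 Cedarfen=20 Dunmere=15 Greywater=16 Hollowpine=3 Ironridge=5 Juniper=5 → close Cedarfen (overflow 10)
  20÷6 = 3 each, +1 to first 2
Round 2: Ashgrove=9 Dunmere=19 Greywater=19 Hollowpine=6 Ironridge=8 Juniper=8 → close Dunmere (overflow 12)
  19÷5 = 3 each, +1 to first 4
Round 3: Ashgrove=13 Greywater=23 Hollowpine=10 Ironridge=12 Juniper=11 → close Greywater (overflow 13)
  23÷4 = 5 each, +1 to first 3
Round 4: Ashgrove=19 Hollowpine=16 Ironridge=18 Juniper=16 → close Ironridge (overflow 9)
  18÷3 = 6 each, +1 to first 0
Round 5: Ashgrove=25 Hollowpine=22 Juniper=22 → close Ashgrove (overflow 13)
  25÷2 = 12 each, +1 to first 1
Round 6: Hollowpine=35 Juniper=34 → close Juniper (overflow 25)
  34÷1 = 34 each, +1 to first 0

Closure order: Cedarfen, Dunmere, Greywater, Ironridge, Ashgrove, Juniper
Last habitat: Hollowpine with 69 animals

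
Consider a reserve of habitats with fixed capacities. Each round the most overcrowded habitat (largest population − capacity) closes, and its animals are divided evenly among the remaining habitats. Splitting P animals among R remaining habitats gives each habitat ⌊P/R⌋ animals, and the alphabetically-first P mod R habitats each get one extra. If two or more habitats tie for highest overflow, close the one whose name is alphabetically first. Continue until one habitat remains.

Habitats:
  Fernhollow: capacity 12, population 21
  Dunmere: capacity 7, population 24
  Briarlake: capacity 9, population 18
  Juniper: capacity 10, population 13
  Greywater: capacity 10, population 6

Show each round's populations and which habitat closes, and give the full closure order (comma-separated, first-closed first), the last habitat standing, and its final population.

Round 1: Briarlake=18 Dunmere=24 Fernhollow=21 Greywater=6 Juniper=13 → close Dunmere (overflow 17)
  24÷4 = 6 each, +1 to first 0
Round 2: Briarlake=24 Fernhollow=27 Greywater=12 Juniper=19 → close Briarlake (overflow 15)
  24÷3 = 8 each, +1 to first 0
Round 3: Fernhollow=35 Greywater=20 Juniper=27 → close Fernhollow (overflow 23)
  35÷2 = 17 each, +1 to first 1
Round 4: Greywater=38 Juniper=44 → close Juniper (overflow 34)
  44÷1 = 44 each, +1 to first 0

Closure order: Dunmere, Briarlake, Fernhollow, Juniper
Last habitat: Greywater with 82 animals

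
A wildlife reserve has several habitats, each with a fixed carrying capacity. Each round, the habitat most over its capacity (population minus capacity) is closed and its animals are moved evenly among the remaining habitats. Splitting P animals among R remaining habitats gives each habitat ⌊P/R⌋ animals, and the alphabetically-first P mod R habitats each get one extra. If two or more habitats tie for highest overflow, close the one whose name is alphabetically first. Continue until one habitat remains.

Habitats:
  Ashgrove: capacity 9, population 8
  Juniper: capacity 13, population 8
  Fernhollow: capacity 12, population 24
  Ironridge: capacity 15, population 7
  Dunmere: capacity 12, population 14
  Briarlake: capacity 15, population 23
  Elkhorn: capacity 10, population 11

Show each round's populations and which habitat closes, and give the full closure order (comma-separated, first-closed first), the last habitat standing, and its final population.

Closure order: Fernhollow, Briarlake, Dunmere, Elkhorn, Ashgrove, Juniper
Last habitat: Ironridge with 95 animals

Round 1: Ashgrove=8 Briarlake=23 Dunmere=14 Elkhorn=11 Fernhollow=24 Ironridge=7 Juniper=8 → close Fernhollow (overflow 12)
  24÷6 = 4 each, +1 to first 0
Round 2: Ashgrove=12 Briarlake=27 Dunmere=18 Elkhorn=15 Ironridge=11 Juniper=12 → close Briarlake (overflow 12)
  27÷5 = 5 each, +1 to first 2
Round 3: Ashgrove=18 Dunmere=24 Elkhorn=20 Ironridge=16 Juniper=17 → close Dunmere (overflow 12)
  24÷4 = 6 each, +1 to first 0
Round 4: Ashgrove=24 Elkhorn=26 Ironridge=22 Juniper=23 → close Elkhorn (overflow 16)
  26÷3 = 8 each, +1 to first 2
Round 5: Ashgrove=33 Ironridge=31 Juniper=31 → close Ashgrove (overflow 24)
  33÷2 = 16 each, +1 to first 1
Round 6: Ironridge=48 Juniper=47 → close Juniper (overflow 34)
  47÷1 = 47 each, +1 to first 0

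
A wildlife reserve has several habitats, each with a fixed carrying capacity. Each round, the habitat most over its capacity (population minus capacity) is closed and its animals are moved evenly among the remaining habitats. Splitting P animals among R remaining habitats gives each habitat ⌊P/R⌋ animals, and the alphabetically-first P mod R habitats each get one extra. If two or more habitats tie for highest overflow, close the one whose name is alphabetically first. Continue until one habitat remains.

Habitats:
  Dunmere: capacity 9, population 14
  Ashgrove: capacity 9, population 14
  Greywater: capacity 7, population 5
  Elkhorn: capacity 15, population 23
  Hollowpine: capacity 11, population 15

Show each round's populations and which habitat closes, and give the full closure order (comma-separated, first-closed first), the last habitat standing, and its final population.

Closure order: Elkhorn, Ashgrove, Dunmere, Hollowpine
Last habitat: Greywater with 71 animals

Round 1: Ashgrove=14 Dunmere=14 Elkhorn=23 Greywater=5 Hollowpine=15 → close Elkhorn (overflow 8)
  23÷4 = 5 each, +1 to first 3
Round 2: Ashgrove=20 Dunmere=20 Greywater=11 Hollowpine=20 → close Ashgrove (overflow 11)
  20÷3 = 6 each, +1 to first 2
Round 3: Dunmere=27 Greywater=18 Hollowpine=26 → close Dunmere (overflow 18)
  27÷2 = 13 each, +1 to first 1
Round 4: Greywater=32 Hollowpine=39 → close Hollowpine (overflow 28)
  39÷1 = 39 each, +1 to first 0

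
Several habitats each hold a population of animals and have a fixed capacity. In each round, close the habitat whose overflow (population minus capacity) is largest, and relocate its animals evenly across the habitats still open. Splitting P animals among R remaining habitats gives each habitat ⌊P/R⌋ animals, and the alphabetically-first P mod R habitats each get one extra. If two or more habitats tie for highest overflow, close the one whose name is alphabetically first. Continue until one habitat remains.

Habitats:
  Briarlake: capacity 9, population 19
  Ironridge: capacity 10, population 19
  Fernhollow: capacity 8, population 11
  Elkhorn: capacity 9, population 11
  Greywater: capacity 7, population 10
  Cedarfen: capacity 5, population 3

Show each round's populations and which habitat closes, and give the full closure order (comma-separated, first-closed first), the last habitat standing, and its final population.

Round 1: Briarlake=19 Cedarfen=3 Elkhorn=11 Fernhollow=11 Greywater=10 Ironridge=19 → close Briarlake (overflow 10)
  19÷5 = 3 each, +1 to first 4
Round 2: Cedarfen=7 Elkhorn=15 Fernhollow=15 Greywater=14 Ironridge=22 → close Ironridge (overflow 12)
  22÷4 = 5 each, +1 to first 2
Round 3: Cedarfen=13 Elkhorn=21 Fernhollow=20 Greywater=19 → close Elkhorn (overflow 12)
  21÷3 = 7 each, +1 to first 0
Round 4: Cedarfen=20 Fernhollow=27 Greywater=26 → close Fernhollow (overflow 19)
  27÷2 = 13 each, +1 to first 1
Round 5: Cedarfen=34 Greywater=39 → close Greywater (overflow 32)
  39÷1 = 39 each, +1 to first 0

Closure order: Briarlake, Ironridge, Elkhorn, Fernhollow, Greywater
Last habitat: Cedarfen with 73 animals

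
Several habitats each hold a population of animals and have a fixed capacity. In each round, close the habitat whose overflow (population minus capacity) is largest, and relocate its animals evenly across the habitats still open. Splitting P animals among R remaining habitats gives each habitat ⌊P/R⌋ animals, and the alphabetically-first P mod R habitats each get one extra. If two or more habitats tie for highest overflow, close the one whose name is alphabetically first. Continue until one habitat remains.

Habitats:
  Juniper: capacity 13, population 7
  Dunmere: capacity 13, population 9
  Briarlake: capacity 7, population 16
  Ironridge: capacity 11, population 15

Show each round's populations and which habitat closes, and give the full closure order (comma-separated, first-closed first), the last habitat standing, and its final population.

Closure order: Briarlake, Ironridge, Dunmere
Last habitat: Juniper with 47 animals

Round 1: Briarlake=16 Dunmere=9 Ironridge=15 Juniper=7 → close Briarlake (overflow 9)
  16÷3 = 5 each, +1 to first 1
Round 2: Dunmere=15 Ironridge=20 Juniper=12 → close Ironridge (overflow 9)
  20÷2 = 10 each, +1 to first 0
Round 3: Dunmere=25 Juniper=22 → close Dunmere (overflow 12)
  25÷1 = 25 each, +1 to first 0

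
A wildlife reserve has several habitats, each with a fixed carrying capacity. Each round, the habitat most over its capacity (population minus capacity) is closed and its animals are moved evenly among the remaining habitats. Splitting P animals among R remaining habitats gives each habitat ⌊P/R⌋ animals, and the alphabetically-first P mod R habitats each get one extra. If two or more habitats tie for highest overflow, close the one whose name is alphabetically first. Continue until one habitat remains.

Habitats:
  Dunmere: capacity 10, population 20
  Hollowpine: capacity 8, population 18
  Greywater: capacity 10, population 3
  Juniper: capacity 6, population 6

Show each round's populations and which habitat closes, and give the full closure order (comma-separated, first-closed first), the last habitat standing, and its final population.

Closure order: Dunmere, Hollowpine, Juniper
Last habitat: Greywater with 47 animals

Round 1: Dunmere=20 Greywater=3 Hollowpine=18 Juniper=6 → close Dunmere (overflow 10)
  20÷3 = 6 each, +1 to first 2
Round 2: Greywater=10 Hollowpine=25 Juniper=12 → close Hollowpine (overflow 17)
  25÷2 = 12 each, +1 to first 1
Round 3: Greywater=23 Juniper=24 → close Juniper (overflow 18)
  24÷1 = 24 each, +1 to first 0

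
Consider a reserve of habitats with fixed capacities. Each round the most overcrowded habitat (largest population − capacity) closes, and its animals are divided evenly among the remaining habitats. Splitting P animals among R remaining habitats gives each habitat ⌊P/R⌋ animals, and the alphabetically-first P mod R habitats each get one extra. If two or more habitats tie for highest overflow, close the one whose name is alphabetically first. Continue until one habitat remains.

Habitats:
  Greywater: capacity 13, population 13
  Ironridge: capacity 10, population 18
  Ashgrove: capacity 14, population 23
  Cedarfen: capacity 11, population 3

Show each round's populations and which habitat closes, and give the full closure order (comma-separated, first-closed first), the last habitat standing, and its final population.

Closure order: Ashgrove, Ironridge, Greywater
Last habitat: Cedarfen with 57 animals

Round 1: Ashgrove=23 Cedarfen=3 Greywater=13 Ironridge=18 → close Ashgrove (overflow 9)
  23÷3 = 7 each, +1 to first 2
Round 2: Cedarfen=11 Greywater=21 Ironridge=25 → close Ironridge (overflow 15)
  25÷2 = 12 each, +1 to first 1
Round 3: Cedarfen=24 Greywater=33 → close Greywater (overflow 20)
  33÷1 = 33 each, +1 to first 0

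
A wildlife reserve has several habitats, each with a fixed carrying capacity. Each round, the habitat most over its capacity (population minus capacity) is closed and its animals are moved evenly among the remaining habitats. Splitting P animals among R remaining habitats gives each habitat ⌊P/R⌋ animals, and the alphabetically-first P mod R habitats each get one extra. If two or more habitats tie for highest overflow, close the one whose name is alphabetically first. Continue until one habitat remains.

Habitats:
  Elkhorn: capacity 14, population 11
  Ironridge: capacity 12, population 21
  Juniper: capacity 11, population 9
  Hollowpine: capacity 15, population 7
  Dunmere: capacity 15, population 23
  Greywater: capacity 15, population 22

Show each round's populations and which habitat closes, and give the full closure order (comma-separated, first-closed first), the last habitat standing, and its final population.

Closure order: Ironridge, Dunmere, Greywater, Juniper, Elkhorn
Last habitat: Hollowpine with 93 animals

Round 1: Dunmere=23 Elkhorn=11 Greywater=22 Hollowpine=7 Ironridge=21 Juniper=9 → close Ironridge (overflow 9)
  21÷5 = 4 each, +1 to first 1
Round 2: Dunmere=28 Elkhorn=15 Greywater=26 Hollowpine=11 Juniper=13 → close Dunmere (overflow 13)
  28÷4 = 7 each, +1 to first 0
Round 3: Elkhorn=22 Greywater=33 Hollowpine=18 Juniper=20 → close Greywater (overflow 18)
  33÷3 = 11 each, +1 to first 0
Round 4: Elkhorn=33 Hollowpine=29 Juniper=31 → close Juniper (overflow 20)
  31÷2 = 15 each, +1 to first 1
Round 5: Elkhorn=49 Hollowpine=44 → close Elkhorn (overflow 35)
  49÷1 = 49 each, +1 to first 0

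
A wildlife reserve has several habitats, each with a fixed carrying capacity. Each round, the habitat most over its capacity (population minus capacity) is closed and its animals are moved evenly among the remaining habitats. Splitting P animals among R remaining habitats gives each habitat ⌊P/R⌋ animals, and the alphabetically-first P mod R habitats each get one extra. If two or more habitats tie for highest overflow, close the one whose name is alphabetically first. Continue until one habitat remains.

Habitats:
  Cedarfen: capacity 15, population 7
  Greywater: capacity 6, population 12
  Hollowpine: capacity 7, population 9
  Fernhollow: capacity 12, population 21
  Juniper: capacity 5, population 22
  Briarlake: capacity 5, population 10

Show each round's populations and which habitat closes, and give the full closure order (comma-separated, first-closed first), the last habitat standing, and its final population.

Closure order: Juniper, Fernhollow, Briarlake, Greywater, Hollowpine
Last habitat: Cedarfen with 81 animals

Round 1: Briarlake=10 Cedarfen=7 Fernhollow=21 Greywater=12 Hollowpine=9 Juniper=22 → close Juniper (overflow 17)
  22÷5 = 4 each, +1 to first 2
Round 2: Briarlake=15 Cedarfen=12 Fernhollow=25 Greywater=16 Hollowpine=13 → close Fernhollow (overflow 13)
  25÷4 = 6 each, +1 to first 1
Round 3: Briarlake=22 Cedarfen=18 Greywater=22 Hollowpine=19 → close Briarlake (overflow 17)
  22÷3 = 7 each, +1 to first 1
Round 4: Cedarfen=26 Greywater=29 Hollowpine=26 → close Greywater (overflow 23)
  29÷2 = 14 each, +1 to first 1
Round 5: Cedarfen=41 Hollowpine=40 → close Hollowpine (overflow 33)
  40÷1 = 40 each, +1 to first 0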